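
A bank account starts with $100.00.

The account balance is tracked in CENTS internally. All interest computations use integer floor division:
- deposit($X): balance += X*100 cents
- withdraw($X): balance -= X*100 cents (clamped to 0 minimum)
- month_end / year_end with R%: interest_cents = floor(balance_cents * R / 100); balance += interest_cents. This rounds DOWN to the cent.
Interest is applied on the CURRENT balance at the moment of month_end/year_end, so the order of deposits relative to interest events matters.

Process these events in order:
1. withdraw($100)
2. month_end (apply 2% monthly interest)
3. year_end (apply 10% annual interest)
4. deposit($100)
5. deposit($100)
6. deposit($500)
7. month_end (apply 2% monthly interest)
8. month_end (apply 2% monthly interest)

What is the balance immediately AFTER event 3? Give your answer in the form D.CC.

After 1 (withdraw($100)): balance=$0.00 total_interest=$0.00
After 2 (month_end (apply 2% monthly interest)): balance=$0.00 total_interest=$0.00
After 3 (year_end (apply 10% annual interest)): balance=$0.00 total_interest=$0.00

Answer: 0.00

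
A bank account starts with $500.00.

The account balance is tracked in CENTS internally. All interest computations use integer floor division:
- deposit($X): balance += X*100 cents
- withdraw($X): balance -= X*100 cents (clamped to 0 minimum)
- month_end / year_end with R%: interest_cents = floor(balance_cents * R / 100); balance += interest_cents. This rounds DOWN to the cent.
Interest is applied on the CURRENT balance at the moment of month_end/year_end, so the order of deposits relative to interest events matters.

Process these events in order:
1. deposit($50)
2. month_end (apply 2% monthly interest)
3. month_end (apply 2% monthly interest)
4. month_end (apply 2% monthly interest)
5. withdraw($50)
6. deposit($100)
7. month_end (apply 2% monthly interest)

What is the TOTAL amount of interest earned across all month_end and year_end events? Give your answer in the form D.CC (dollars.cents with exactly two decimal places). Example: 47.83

After 1 (deposit($50)): balance=$550.00 total_interest=$0.00
After 2 (month_end (apply 2% monthly interest)): balance=$561.00 total_interest=$11.00
After 3 (month_end (apply 2% monthly interest)): balance=$572.22 total_interest=$22.22
After 4 (month_end (apply 2% monthly interest)): balance=$583.66 total_interest=$33.66
After 5 (withdraw($50)): balance=$533.66 total_interest=$33.66
After 6 (deposit($100)): balance=$633.66 total_interest=$33.66
After 7 (month_end (apply 2% monthly interest)): balance=$646.33 total_interest=$46.33

Answer: 46.33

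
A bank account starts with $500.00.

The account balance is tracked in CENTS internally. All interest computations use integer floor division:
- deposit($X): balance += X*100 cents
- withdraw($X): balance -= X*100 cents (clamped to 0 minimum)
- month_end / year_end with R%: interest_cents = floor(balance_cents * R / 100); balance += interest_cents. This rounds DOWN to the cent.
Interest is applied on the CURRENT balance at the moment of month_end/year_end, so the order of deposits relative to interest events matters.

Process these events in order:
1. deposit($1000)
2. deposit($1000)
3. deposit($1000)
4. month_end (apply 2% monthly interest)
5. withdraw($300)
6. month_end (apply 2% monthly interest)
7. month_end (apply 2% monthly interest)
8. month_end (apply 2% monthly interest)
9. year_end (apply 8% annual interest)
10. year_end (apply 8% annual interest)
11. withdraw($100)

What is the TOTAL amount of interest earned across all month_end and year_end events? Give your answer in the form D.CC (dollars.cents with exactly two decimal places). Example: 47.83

After 1 (deposit($1000)): balance=$1500.00 total_interest=$0.00
After 2 (deposit($1000)): balance=$2500.00 total_interest=$0.00
After 3 (deposit($1000)): balance=$3500.00 total_interest=$0.00
After 4 (month_end (apply 2% monthly interest)): balance=$3570.00 total_interest=$70.00
After 5 (withdraw($300)): balance=$3270.00 total_interest=$70.00
After 6 (month_end (apply 2% monthly interest)): balance=$3335.40 total_interest=$135.40
After 7 (month_end (apply 2% monthly interest)): balance=$3402.10 total_interest=$202.10
After 8 (month_end (apply 2% monthly interest)): balance=$3470.14 total_interest=$270.14
After 9 (year_end (apply 8% annual interest)): balance=$3747.75 total_interest=$547.75
After 10 (year_end (apply 8% annual interest)): balance=$4047.57 total_interest=$847.57
After 11 (withdraw($100)): balance=$3947.57 total_interest=$847.57

Answer: 847.57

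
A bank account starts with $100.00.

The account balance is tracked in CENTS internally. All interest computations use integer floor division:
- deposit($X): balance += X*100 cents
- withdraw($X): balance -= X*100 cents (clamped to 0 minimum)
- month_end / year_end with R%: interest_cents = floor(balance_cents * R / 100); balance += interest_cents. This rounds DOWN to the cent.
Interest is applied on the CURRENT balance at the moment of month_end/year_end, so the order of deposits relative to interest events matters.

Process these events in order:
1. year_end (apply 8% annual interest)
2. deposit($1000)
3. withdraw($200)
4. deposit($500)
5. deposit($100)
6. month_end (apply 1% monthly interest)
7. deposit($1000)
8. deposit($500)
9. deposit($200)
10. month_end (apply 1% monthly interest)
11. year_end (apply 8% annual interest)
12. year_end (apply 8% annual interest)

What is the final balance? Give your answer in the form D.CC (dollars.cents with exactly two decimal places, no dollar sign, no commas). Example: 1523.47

After 1 (year_end (apply 8% annual interest)): balance=$108.00 total_interest=$8.00
After 2 (deposit($1000)): balance=$1108.00 total_interest=$8.00
After 3 (withdraw($200)): balance=$908.00 total_interest=$8.00
After 4 (deposit($500)): balance=$1408.00 total_interest=$8.00
After 5 (deposit($100)): balance=$1508.00 total_interest=$8.00
After 6 (month_end (apply 1% monthly interest)): balance=$1523.08 total_interest=$23.08
After 7 (deposit($1000)): balance=$2523.08 total_interest=$23.08
After 8 (deposit($500)): balance=$3023.08 total_interest=$23.08
After 9 (deposit($200)): balance=$3223.08 total_interest=$23.08
After 10 (month_end (apply 1% monthly interest)): balance=$3255.31 total_interest=$55.31
After 11 (year_end (apply 8% annual interest)): balance=$3515.73 total_interest=$315.73
After 12 (year_end (apply 8% annual interest)): balance=$3796.98 total_interest=$596.98

Answer: 3796.98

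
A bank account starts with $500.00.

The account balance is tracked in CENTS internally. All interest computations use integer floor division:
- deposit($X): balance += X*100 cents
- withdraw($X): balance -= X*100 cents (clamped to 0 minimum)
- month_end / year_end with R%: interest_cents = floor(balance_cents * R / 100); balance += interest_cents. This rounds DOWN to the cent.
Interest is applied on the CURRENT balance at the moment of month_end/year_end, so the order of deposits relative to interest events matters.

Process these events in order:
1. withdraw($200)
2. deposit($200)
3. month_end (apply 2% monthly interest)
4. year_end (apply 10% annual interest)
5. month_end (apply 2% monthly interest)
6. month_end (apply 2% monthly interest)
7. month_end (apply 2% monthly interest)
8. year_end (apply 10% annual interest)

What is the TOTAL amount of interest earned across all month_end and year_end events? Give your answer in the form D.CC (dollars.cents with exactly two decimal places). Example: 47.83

Answer: 154.86

Derivation:
After 1 (withdraw($200)): balance=$300.00 total_interest=$0.00
After 2 (deposit($200)): balance=$500.00 total_interest=$0.00
After 3 (month_end (apply 2% monthly interest)): balance=$510.00 total_interest=$10.00
After 4 (year_end (apply 10% annual interest)): balance=$561.00 total_interest=$61.00
After 5 (month_end (apply 2% monthly interest)): balance=$572.22 total_interest=$72.22
After 6 (month_end (apply 2% monthly interest)): balance=$583.66 total_interest=$83.66
After 7 (month_end (apply 2% monthly interest)): balance=$595.33 total_interest=$95.33
After 8 (year_end (apply 10% annual interest)): balance=$654.86 total_interest=$154.86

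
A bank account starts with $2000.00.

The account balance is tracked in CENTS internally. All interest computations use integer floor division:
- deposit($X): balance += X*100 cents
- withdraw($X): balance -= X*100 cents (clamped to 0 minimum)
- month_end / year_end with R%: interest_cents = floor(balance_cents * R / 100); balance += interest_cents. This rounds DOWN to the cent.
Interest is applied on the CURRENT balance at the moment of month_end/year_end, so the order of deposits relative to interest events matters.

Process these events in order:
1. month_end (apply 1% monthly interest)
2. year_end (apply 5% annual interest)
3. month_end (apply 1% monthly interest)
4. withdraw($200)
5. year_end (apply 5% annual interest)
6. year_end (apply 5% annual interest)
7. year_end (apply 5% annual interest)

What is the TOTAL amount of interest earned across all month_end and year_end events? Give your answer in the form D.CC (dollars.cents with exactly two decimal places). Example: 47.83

After 1 (month_end (apply 1% monthly interest)): balance=$2020.00 total_interest=$20.00
After 2 (year_end (apply 5% annual interest)): balance=$2121.00 total_interest=$121.00
After 3 (month_end (apply 1% monthly interest)): balance=$2142.21 total_interest=$142.21
After 4 (withdraw($200)): balance=$1942.21 total_interest=$142.21
After 5 (year_end (apply 5% annual interest)): balance=$2039.32 total_interest=$239.32
After 6 (year_end (apply 5% annual interest)): balance=$2141.28 total_interest=$341.28
After 7 (year_end (apply 5% annual interest)): balance=$2248.34 total_interest=$448.34

Answer: 448.34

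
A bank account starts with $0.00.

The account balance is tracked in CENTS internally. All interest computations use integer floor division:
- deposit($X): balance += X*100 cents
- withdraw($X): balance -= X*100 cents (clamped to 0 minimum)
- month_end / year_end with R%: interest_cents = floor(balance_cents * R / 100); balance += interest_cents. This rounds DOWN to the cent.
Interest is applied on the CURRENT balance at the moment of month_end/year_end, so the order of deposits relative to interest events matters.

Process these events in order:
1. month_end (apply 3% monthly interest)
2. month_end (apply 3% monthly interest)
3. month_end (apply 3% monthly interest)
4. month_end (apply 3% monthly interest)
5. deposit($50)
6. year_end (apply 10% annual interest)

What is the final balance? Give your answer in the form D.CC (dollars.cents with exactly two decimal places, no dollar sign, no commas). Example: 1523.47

After 1 (month_end (apply 3% monthly interest)): balance=$0.00 total_interest=$0.00
After 2 (month_end (apply 3% monthly interest)): balance=$0.00 total_interest=$0.00
After 3 (month_end (apply 3% monthly interest)): balance=$0.00 total_interest=$0.00
After 4 (month_end (apply 3% monthly interest)): balance=$0.00 total_interest=$0.00
After 5 (deposit($50)): balance=$50.00 total_interest=$0.00
After 6 (year_end (apply 10% annual interest)): balance=$55.00 total_interest=$5.00

Answer: 55.00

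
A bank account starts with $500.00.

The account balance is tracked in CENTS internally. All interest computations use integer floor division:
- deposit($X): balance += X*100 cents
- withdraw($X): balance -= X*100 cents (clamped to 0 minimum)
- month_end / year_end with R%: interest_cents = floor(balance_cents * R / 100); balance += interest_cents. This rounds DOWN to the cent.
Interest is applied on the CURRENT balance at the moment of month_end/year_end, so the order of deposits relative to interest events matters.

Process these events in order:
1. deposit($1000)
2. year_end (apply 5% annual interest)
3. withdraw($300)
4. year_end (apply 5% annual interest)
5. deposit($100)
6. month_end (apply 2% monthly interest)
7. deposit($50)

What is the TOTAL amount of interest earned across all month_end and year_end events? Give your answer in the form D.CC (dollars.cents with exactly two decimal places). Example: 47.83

Answer: 167.52

Derivation:
After 1 (deposit($1000)): balance=$1500.00 total_interest=$0.00
After 2 (year_end (apply 5% annual interest)): balance=$1575.00 total_interest=$75.00
After 3 (withdraw($300)): balance=$1275.00 total_interest=$75.00
After 4 (year_end (apply 5% annual interest)): balance=$1338.75 total_interest=$138.75
After 5 (deposit($100)): balance=$1438.75 total_interest=$138.75
After 6 (month_end (apply 2% monthly interest)): balance=$1467.52 total_interest=$167.52
After 7 (deposit($50)): balance=$1517.52 total_interest=$167.52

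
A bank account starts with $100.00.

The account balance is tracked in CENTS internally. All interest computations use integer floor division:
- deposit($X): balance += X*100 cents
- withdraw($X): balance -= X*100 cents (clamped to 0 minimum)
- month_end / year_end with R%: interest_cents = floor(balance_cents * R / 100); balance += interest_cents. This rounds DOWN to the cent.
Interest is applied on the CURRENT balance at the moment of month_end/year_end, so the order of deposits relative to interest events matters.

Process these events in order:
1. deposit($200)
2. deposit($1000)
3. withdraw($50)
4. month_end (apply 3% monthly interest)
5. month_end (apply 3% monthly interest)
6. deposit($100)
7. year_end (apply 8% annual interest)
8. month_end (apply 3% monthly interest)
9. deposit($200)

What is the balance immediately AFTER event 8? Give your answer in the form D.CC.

After 1 (deposit($200)): balance=$300.00 total_interest=$0.00
After 2 (deposit($1000)): balance=$1300.00 total_interest=$0.00
After 3 (withdraw($50)): balance=$1250.00 total_interest=$0.00
After 4 (month_end (apply 3% monthly interest)): balance=$1287.50 total_interest=$37.50
After 5 (month_end (apply 3% monthly interest)): balance=$1326.12 total_interest=$76.12
After 6 (deposit($100)): balance=$1426.12 total_interest=$76.12
After 7 (year_end (apply 8% annual interest)): balance=$1540.20 total_interest=$190.20
After 8 (month_end (apply 3% monthly interest)): balance=$1586.40 total_interest=$236.40

Answer: 1586.40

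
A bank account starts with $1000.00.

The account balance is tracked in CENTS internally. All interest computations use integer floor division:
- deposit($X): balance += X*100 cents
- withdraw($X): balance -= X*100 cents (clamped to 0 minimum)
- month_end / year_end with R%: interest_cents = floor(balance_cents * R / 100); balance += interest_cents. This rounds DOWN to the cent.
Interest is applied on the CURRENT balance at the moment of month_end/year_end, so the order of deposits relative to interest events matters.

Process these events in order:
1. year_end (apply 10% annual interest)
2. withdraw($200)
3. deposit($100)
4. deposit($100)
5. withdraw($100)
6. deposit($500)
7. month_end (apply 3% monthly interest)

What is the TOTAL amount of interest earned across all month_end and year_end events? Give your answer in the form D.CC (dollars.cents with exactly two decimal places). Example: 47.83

Answer: 145.00

Derivation:
After 1 (year_end (apply 10% annual interest)): balance=$1100.00 total_interest=$100.00
After 2 (withdraw($200)): balance=$900.00 total_interest=$100.00
After 3 (deposit($100)): balance=$1000.00 total_interest=$100.00
After 4 (deposit($100)): balance=$1100.00 total_interest=$100.00
After 5 (withdraw($100)): balance=$1000.00 total_interest=$100.00
After 6 (deposit($500)): balance=$1500.00 total_interest=$100.00
After 7 (month_end (apply 3% monthly interest)): balance=$1545.00 total_interest=$145.00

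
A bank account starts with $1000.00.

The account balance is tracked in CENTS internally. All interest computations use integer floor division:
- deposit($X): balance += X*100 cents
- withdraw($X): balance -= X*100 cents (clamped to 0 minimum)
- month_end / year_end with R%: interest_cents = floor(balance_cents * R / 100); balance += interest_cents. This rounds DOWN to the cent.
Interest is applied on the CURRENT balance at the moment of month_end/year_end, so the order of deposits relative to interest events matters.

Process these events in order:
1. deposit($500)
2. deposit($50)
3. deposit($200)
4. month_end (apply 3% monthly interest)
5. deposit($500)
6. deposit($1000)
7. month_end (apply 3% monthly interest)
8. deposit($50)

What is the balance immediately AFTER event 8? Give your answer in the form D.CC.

Answer: 3451.57

Derivation:
After 1 (deposit($500)): balance=$1500.00 total_interest=$0.00
After 2 (deposit($50)): balance=$1550.00 total_interest=$0.00
After 3 (deposit($200)): balance=$1750.00 total_interest=$0.00
After 4 (month_end (apply 3% monthly interest)): balance=$1802.50 total_interest=$52.50
After 5 (deposit($500)): balance=$2302.50 total_interest=$52.50
After 6 (deposit($1000)): balance=$3302.50 total_interest=$52.50
After 7 (month_end (apply 3% monthly interest)): balance=$3401.57 total_interest=$151.57
After 8 (deposit($50)): balance=$3451.57 total_interest=$151.57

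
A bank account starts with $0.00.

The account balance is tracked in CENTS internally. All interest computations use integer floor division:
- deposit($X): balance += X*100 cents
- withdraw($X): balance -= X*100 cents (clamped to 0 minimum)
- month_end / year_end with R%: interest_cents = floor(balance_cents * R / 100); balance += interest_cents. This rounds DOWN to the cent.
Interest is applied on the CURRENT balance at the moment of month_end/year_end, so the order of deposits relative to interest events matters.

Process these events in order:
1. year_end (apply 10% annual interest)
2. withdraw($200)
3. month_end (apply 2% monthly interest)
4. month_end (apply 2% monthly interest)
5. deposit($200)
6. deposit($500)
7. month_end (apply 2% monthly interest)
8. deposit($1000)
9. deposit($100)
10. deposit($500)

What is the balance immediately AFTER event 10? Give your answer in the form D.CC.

Answer: 2314.00

Derivation:
After 1 (year_end (apply 10% annual interest)): balance=$0.00 total_interest=$0.00
After 2 (withdraw($200)): balance=$0.00 total_interest=$0.00
After 3 (month_end (apply 2% monthly interest)): balance=$0.00 total_interest=$0.00
After 4 (month_end (apply 2% monthly interest)): balance=$0.00 total_interest=$0.00
After 5 (deposit($200)): balance=$200.00 total_interest=$0.00
After 6 (deposit($500)): balance=$700.00 total_interest=$0.00
After 7 (month_end (apply 2% monthly interest)): balance=$714.00 total_interest=$14.00
After 8 (deposit($1000)): balance=$1714.00 total_interest=$14.00
After 9 (deposit($100)): balance=$1814.00 total_interest=$14.00
After 10 (deposit($500)): balance=$2314.00 total_interest=$14.00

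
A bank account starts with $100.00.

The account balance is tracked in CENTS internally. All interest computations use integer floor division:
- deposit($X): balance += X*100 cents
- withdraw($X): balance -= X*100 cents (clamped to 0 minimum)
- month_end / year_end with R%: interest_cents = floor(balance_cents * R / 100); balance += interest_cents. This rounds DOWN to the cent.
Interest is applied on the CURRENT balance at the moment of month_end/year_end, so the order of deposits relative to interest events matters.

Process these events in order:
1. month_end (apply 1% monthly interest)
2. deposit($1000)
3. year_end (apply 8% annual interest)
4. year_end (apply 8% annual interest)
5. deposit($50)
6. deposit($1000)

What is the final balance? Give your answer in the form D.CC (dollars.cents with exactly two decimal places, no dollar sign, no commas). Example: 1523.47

Answer: 2334.20

Derivation:
After 1 (month_end (apply 1% monthly interest)): balance=$101.00 total_interest=$1.00
After 2 (deposit($1000)): balance=$1101.00 total_interest=$1.00
After 3 (year_end (apply 8% annual interest)): balance=$1189.08 total_interest=$89.08
After 4 (year_end (apply 8% annual interest)): balance=$1284.20 total_interest=$184.20
After 5 (deposit($50)): balance=$1334.20 total_interest=$184.20
After 6 (deposit($1000)): balance=$2334.20 total_interest=$184.20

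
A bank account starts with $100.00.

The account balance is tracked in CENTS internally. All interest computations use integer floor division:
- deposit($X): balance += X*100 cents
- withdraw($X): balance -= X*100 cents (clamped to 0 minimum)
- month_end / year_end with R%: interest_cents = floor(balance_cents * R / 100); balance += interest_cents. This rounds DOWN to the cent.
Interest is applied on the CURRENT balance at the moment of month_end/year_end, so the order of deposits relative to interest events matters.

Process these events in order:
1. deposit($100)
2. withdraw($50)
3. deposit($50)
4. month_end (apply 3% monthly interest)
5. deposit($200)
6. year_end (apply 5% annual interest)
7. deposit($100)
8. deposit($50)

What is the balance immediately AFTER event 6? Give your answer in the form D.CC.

Answer: 426.30

Derivation:
After 1 (deposit($100)): balance=$200.00 total_interest=$0.00
After 2 (withdraw($50)): balance=$150.00 total_interest=$0.00
After 3 (deposit($50)): balance=$200.00 total_interest=$0.00
After 4 (month_end (apply 3% monthly interest)): balance=$206.00 total_interest=$6.00
After 5 (deposit($200)): balance=$406.00 total_interest=$6.00
After 6 (year_end (apply 5% annual interest)): balance=$426.30 total_interest=$26.30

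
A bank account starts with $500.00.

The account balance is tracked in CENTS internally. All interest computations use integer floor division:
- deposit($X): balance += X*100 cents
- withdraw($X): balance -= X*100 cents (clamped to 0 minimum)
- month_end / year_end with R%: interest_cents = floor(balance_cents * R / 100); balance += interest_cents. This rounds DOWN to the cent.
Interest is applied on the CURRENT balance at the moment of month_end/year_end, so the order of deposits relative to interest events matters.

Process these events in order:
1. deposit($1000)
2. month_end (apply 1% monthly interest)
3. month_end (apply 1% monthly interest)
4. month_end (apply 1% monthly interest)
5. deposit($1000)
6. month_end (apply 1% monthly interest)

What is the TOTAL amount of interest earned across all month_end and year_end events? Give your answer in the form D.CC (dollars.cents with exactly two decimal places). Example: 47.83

After 1 (deposit($1000)): balance=$1500.00 total_interest=$0.00
After 2 (month_end (apply 1% monthly interest)): balance=$1515.00 total_interest=$15.00
After 3 (month_end (apply 1% monthly interest)): balance=$1530.15 total_interest=$30.15
After 4 (month_end (apply 1% monthly interest)): balance=$1545.45 total_interest=$45.45
After 5 (deposit($1000)): balance=$2545.45 total_interest=$45.45
After 6 (month_end (apply 1% monthly interest)): balance=$2570.90 total_interest=$70.90

Answer: 70.90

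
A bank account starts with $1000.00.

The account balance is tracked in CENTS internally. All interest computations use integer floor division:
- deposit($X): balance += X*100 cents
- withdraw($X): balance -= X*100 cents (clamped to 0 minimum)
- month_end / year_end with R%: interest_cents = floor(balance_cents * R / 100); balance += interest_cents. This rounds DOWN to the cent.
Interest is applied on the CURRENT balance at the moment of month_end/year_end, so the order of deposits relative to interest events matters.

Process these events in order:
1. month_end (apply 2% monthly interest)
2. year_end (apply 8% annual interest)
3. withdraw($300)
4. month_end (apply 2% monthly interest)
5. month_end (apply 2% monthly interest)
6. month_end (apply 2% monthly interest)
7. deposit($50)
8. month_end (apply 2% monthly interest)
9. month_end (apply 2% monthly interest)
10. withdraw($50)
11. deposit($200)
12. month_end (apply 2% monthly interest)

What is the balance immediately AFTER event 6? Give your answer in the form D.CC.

Answer: 850.65

Derivation:
After 1 (month_end (apply 2% monthly interest)): balance=$1020.00 total_interest=$20.00
After 2 (year_end (apply 8% annual interest)): balance=$1101.60 total_interest=$101.60
After 3 (withdraw($300)): balance=$801.60 total_interest=$101.60
After 4 (month_end (apply 2% monthly interest)): balance=$817.63 total_interest=$117.63
After 5 (month_end (apply 2% monthly interest)): balance=$833.98 total_interest=$133.98
After 6 (month_end (apply 2% monthly interest)): balance=$850.65 total_interest=$150.65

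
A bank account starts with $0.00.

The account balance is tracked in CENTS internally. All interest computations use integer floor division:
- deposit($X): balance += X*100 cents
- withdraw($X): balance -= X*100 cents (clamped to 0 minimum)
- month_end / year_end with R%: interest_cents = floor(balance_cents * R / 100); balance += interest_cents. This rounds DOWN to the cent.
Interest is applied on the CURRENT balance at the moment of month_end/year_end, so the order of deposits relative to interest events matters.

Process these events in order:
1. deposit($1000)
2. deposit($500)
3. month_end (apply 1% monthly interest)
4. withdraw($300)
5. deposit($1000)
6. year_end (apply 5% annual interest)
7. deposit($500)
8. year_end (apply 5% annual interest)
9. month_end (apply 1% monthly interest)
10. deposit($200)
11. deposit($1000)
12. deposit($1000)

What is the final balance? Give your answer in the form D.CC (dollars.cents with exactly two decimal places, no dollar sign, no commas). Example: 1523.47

After 1 (deposit($1000)): balance=$1000.00 total_interest=$0.00
After 2 (deposit($500)): balance=$1500.00 total_interest=$0.00
After 3 (month_end (apply 1% monthly interest)): balance=$1515.00 total_interest=$15.00
After 4 (withdraw($300)): balance=$1215.00 total_interest=$15.00
After 5 (deposit($1000)): balance=$2215.00 total_interest=$15.00
After 6 (year_end (apply 5% annual interest)): balance=$2325.75 total_interest=$125.75
After 7 (deposit($500)): balance=$2825.75 total_interest=$125.75
After 8 (year_end (apply 5% annual interest)): balance=$2967.03 total_interest=$267.03
After 9 (month_end (apply 1% monthly interest)): balance=$2996.70 total_interest=$296.70
After 10 (deposit($200)): balance=$3196.70 total_interest=$296.70
After 11 (deposit($1000)): balance=$4196.70 total_interest=$296.70
After 12 (deposit($1000)): balance=$5196.70 total_interest=$296.70

Answer: 5196.70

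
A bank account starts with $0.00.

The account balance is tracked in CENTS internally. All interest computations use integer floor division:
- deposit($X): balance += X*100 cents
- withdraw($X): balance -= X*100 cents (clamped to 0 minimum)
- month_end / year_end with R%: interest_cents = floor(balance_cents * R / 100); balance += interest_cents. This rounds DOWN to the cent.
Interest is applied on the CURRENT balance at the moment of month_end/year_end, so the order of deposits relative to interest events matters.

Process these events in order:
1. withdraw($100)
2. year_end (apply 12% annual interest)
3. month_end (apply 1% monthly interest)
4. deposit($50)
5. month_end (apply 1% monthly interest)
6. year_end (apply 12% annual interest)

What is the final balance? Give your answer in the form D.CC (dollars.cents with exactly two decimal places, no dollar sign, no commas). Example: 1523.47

After 1 (withdraw($100)): balance=$0.00 total_interest=$0.00
After 2 (year_end (apply 12% annual interest)): balance=$0.00 total_interest=$0.00
After 3 (month_end (apply 1% monthly interest)): balance=$0.00 total_interest=$0.00
After 4 (deposit($50)): balance=$50.00 total_interest=$0.00
After 5 (month_end (apply 1% monthly interest)): balance=$50.50 total_interest=$0.50
After 6 (year_end (apply 12% annual interest)): balance=$56.56 total_interest=$6.56

Answer: 56.56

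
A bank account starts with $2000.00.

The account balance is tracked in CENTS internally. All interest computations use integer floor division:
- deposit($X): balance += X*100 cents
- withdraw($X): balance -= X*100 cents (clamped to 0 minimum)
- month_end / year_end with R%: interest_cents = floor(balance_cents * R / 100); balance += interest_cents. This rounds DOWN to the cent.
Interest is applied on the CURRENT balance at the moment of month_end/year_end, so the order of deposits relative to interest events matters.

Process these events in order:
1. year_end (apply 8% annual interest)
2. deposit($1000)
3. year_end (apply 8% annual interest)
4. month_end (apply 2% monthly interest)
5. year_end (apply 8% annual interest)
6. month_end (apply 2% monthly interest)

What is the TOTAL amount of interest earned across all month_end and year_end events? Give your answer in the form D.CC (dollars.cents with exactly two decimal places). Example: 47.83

After 1 (year_end (apply 8% annual interest)): balance=$2160.00 total_interest=$160.00
After 2 (deposit($1000)): balance=$3160.00 total_interest=$160.00
After 3 (year_end (apply 8% annual interest)): balance=$3412.80 total_interest=$412.80
After 4 (month_end (apply 2% monthly interest)): balance=$3481.05 total_interest=$481.05
After 5 (year_end (apply 8% annual interest)): balance=$3759.53 total_interest=$759.53
After 6 (month_end (apply 2% monthly interest)): balance=$3834.72 total_interest=$834.72

Answer: 834.72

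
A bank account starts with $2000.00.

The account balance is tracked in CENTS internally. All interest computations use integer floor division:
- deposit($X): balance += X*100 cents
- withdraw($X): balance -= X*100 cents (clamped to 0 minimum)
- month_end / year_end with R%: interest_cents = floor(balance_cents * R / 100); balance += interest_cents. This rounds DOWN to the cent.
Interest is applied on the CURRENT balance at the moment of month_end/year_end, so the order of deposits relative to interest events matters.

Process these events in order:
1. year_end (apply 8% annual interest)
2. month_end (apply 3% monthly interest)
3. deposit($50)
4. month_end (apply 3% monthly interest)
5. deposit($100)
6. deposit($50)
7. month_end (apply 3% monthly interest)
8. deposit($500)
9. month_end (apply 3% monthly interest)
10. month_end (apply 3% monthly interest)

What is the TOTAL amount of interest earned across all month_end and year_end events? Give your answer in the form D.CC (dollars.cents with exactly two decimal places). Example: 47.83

After 1 (year_end (apply 8% annual interest)): balance=$2160.00 total_interest=$160.00
After 2 (month_end (apply 3% monthly interest)): balance=$2224.80 total_interest=$224.80
After 3 (deposit($50)): balance=$2274.80 total_interest=$224.80
After 4 (month_end (apply 3% monthly interest)): balance=$2343.04 total_interest=$293.04
After 5 (deposit($100)): balance=$2443.04 total_interest=$293.04
After 6 (deposit($50)): balance=$2493.04 total_interest=$293.04
After 7 (month_end (apply 3% monthly interest)): balance=$2567.83 total_interest=$367.83
After 8 (deposit($500)): balance=$3067.83 total_interest=$367.83
After 9 (month_end (apply 3% monthly interest)): balance=$3159.86 total_interest=$459.86
After 10 (month_end (apply 3% monthly interest)): balance=$3254.65 total_interest=$554.65

Answer: 554.65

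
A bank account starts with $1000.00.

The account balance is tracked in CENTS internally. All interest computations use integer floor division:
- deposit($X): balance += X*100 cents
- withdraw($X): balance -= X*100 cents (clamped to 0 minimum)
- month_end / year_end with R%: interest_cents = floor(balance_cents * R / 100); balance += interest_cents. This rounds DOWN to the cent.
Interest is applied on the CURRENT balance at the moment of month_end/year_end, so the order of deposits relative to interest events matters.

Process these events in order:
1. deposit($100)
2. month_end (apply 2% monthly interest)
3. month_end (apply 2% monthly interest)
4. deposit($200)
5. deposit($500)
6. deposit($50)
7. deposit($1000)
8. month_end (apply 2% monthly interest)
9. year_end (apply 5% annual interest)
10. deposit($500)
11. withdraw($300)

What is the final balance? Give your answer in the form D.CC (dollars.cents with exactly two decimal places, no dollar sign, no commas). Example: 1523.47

After 1 (deposit($100)): balance=$1100.00 total_interest=$0.00
After 2 (month_end (apply 2% monthly interest)): balance=$1122.00 total_interest=$22.00
After 3 (month_end (apply 2% monthly interest)): balance=$1144.44 total_interest=$44.44
After 4 (deposit($200)): balance=$1344.44 total_interest=$44.44
After 5 (deposit($500)): balance=$1844.44 total_interest=$44.44
After 6 (deposit($50)): balance=$1894.44 total_interest=$44.44
After 7 (deposit($1000)): balance=$2894.44 total_interest=$44.44
After 8 (month_end (apply 2% monthly interest)): balance=$2952.32 total_interest=$102.32
After 9 (year_end (apply 5% annual interest)): balance=$3099.93 total_interest=$249.93
After 10 (deposit($500)): balance=$3599.93 total_interest=$249.93
After 11 (withdraw($300)): balance=$3299.93 total_interest=$249.93

Answer: 3299.93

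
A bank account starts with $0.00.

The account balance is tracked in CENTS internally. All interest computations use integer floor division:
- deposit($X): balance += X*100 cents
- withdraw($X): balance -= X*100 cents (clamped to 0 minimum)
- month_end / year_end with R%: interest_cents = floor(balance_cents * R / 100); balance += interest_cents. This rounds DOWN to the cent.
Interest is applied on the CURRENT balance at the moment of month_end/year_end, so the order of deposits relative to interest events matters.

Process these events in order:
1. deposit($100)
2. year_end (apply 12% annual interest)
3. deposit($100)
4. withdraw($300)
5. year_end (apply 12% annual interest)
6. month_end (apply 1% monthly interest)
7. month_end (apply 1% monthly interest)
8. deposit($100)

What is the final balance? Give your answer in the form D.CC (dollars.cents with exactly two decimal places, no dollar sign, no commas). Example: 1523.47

Answer: 100.00

Derivation:
After 1 (deposit($100)): balance=$100.00 total_interest=$0.00
After 2 (year_end (apply 12% annual interest)): balance=$112.00 total_interest=$12.00
After 3 (deposit($100)): balance=$212.00 total_interest=$12.00
After 4 (withdraw($300)): balance=$0.00 total_interest=$12.00
After 5 (year_end (apply 12% annual interest)): balance=$0.00 total_interest=$12.00
After 6 (month_end (apply 1% monthly interest)): balance=$0.00 total_interest=$12.00
After 7 (month_end (apply 1% monthly interest)): balance=$0.00 total_interest=$12.00
After 8 (deposit($100)): balance=$100.00 total_interest=$12.00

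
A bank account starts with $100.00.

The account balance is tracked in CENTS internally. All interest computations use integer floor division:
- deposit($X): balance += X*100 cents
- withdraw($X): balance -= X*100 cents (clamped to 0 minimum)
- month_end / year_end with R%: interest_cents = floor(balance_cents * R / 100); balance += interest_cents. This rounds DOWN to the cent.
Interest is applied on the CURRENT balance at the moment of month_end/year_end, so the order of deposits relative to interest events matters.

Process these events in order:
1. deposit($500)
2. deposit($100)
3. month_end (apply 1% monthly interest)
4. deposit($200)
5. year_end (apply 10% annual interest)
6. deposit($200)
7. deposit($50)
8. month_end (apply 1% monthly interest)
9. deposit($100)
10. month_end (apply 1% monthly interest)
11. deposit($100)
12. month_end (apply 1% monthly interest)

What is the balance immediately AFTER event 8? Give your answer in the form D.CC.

After 1 (deposit($500)): balance=$600.00 total_interest=$0.00
After 2 (deposit($100)): balance=$700.00 total_interest=$0.00
After 3 (month_end (apply 1% monthly interest)): balance=$707.00 total_interest=$7.00
After 4 (deposit($200)): balance=$907.00 total_interest=$7.00
After 5 (year_end (apply 10% annual interest)): balance=$997.70 total_interest=$97.70
After 6 (deposit($200)): balance=$1197.70 total_interest=$97.70
After 7 (deposit($50)): balance=$1247.70 total_interest=$97.70
After 8 (month_end (apply 1% monthly interest)): balance=$1260.17 total_interest=$110.17

Answer: 1260.17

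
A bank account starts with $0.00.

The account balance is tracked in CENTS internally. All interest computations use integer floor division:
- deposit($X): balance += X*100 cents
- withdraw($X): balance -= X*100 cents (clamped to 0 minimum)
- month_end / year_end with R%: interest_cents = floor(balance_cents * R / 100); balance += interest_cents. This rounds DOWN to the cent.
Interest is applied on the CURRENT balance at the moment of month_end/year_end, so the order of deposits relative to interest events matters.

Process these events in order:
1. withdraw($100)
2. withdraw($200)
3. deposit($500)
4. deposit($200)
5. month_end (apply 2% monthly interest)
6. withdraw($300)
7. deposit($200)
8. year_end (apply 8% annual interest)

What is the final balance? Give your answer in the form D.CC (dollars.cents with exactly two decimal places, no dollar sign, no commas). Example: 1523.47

After 1 (withdraw($100)): balance=$0.00 total_interest=$0.00
After 2 (withdraw($200)): balance=$0.00 total_interest=$0.00
After 3 (deposit($500)): balance=$500.00 total_interest=$0.00
After 4 (deposit($200)): balance=$700.00 total_interest=$0.00
After 5 (month_end (apply 2% monthly interest)): balance=$714.00 total_interest=$14.00
After 6 (withdraw($300)): balance=$414.00 total_interest=$14.00
After 7 (deposit($200)): balance=$614.00 total_interest=$14.00
After 8 (year_end (apply 8% annual interest)): balance=$663.12 total_interest=$63.12

Answer: 663.12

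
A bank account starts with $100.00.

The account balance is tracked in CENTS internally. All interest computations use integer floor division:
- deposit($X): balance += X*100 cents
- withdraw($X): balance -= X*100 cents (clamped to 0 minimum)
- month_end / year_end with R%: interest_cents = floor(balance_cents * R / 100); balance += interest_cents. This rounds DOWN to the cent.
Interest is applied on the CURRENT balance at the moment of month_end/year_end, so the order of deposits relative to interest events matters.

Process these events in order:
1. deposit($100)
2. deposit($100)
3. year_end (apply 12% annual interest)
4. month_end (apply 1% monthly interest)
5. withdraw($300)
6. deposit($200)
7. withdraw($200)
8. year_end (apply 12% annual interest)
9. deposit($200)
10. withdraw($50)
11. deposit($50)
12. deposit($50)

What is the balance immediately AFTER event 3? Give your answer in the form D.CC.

After 1 (deposit($100)): balance=$200.00 total_interest=$0.00
After 2 (deposit($100)): balance=$300.00 total_interest=$0.00
After 3 (year_end (apply 12% annual interest)): balance=$336.00 total_interest=$36.00

Answer: 336.00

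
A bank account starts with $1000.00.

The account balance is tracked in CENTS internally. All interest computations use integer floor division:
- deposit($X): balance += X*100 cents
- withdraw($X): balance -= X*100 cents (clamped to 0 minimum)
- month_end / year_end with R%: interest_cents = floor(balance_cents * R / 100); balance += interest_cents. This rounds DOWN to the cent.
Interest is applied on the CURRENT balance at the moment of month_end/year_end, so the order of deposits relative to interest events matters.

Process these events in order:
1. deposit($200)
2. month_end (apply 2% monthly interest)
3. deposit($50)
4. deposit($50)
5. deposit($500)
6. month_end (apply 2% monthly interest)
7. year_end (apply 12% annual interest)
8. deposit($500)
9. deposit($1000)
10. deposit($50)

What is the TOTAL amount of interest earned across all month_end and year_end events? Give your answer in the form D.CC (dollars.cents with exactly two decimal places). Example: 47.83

After 1 (deposit($200)): balance=$1200.00 total_interest=$0.00
After 2 (month_end (apply 2% monthly interest)): balance=$1224.00 total_interest=$24.00
After 3 (deposit($50)): balance=$1274.00 total_interest=$24.00
After 4 (deposit($50)): balance=$1324.00 total_interest=$24.00
After 5 (deposit($500)): balance=$1824.00 total_interest=$24.00
After 6 (month_end (apply 2% monthly interest)): balance=$1860.48 total_interest=$60.48
After 7 (year_end (apply 12% annual interest)): balance=$2083.73 total_interest=$283.73
After 8 (deposit($500)): balance=$2583.73 total_interest=$283.73
After 9 (deposit($1000)): balance=$3583.73 total_interest=$283.73
After 10 (deposit($50)): balance=$3633.73 total_interest=$283.73

Answer: 283.73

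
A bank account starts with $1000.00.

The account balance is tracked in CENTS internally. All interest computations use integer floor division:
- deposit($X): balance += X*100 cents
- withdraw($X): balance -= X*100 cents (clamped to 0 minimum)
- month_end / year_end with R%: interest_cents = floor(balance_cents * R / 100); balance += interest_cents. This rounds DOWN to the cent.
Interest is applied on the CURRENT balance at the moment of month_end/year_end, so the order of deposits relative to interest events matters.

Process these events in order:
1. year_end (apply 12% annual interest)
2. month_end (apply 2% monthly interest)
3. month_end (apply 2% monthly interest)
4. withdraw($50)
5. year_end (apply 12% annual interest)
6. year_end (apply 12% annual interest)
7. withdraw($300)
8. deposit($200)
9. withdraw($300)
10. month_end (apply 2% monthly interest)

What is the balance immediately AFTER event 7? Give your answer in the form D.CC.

Answer: 1098.94

Derivation:
After 1 (year_end (apply 12% annual interest)): balance=$1120.00 total_interest=$120.00
After 2 (month_end (apply 2% monthly interest)): balance=$1142.40 total_interest=$142.40
After 3 (month_end (apply 2% monthly interest)): balance=$1165.24 total_interest=$165.24
After 4 (withdraw($50)): balance=$1115.24 total_interest=$165.24
After 5 (year_end (apply 12% annual interest)): balance=$1249.06 total_interest=$299.06
After 6 (year_end (apply 12% annual interest)): balance=$1398.94 total_interest=$448.94
After 7 (withdraw($300)): balance=$1098.94 total_interest=$448.94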